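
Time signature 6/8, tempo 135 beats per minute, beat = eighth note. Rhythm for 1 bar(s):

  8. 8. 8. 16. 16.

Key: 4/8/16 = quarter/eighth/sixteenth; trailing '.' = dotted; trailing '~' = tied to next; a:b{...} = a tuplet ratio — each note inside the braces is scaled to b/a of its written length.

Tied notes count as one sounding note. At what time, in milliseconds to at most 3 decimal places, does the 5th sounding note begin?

note 5 onset = 21/4b = 2333.333ms

1. 0.0ms @ 0 + 666.667ms (3/2)
2. 666.667ms @ 3/2 + 666.667ms (3/2)
3. 1333.333ms @ 3 + 666.667ms (3/2)
4. 2000.0ms @ 9/2 + 333.333ms (3/4)
5. 2333.333ms @ 21/4 + 333.333ms (3/4)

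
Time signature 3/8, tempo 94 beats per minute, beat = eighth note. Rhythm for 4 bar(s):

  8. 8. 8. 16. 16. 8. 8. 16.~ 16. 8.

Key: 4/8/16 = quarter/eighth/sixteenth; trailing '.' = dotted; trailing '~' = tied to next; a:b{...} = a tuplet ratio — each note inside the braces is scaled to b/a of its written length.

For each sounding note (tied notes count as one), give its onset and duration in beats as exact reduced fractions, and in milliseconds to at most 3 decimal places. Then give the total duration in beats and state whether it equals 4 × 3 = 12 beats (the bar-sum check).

1) 0.0ms=0b +957.447ms=3/2b
2) 957.447ms=3/2b +957.447ms=3/2b
3) 1914.894ms=3b +957.447ms=3/2b
4) 2872.34ms=9/2b +478.723ms=3/4b
5) 3351.064ms=21/4b +478.723ms=3/4b
6) 3829.787ms=6b +957.447ms=3/2b
7) 4787.234ms=15/2b +957.447ms=3/2b
8) 5744.681ms=9b +957.447ms=3/2b
9) 6702.128ms=21/2b +957.447ms=3/2b
Σ=12b of 12 (94bpm 3/8) — PASS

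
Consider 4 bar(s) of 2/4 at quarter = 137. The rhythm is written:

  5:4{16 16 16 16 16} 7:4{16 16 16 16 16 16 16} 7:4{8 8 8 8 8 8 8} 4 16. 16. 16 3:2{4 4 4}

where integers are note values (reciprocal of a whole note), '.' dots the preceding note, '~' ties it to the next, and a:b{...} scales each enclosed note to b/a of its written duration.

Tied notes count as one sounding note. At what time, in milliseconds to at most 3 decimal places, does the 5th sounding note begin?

note 5 onset = 4/5b = 350.365ms

1. 0.0ms @ 0 + 87.591ms (1/5)
2. 87.591ms @ 1/5 + 87.591ms (1/5)
3. 175.182ms @ 2/5 + 87.591ms (1/5)
4. 262.774ms @ 3/5 + 87.591ms (1/5)
5. 350.365ms @ 4/5 + 87.591ms (1/5)
6. 437.956ms @ 1 + 62.565ms (1/7)
7. 500.521ms @ 8/7 + 62.565ms (1/7)
8. 563.087ms @ 9/7 + 62.565ms (1/7)
9. 625.652ms @ 10/7 + 62.565ms (1/7)
10. 688.217ms @ 11/7 + 62.565ms (1/7)
11. 750.782ms @ 12/7 + 62.565ms (1/7)
12. 813.347ms @ 13/7 + 62.565ms (1/7)
13. 875.912ms @ 2 + 125.13ms (2/7)
14. 1001.043ms @ 16/7 + 125.13ms (2/7)
15. 1126.173ms @ 18/7 + 125.13ms (2/7)
16. 1251.303ms @ 20/7 + 125.13ms (2/7)
17. 1376.434ms @ 22/7 + 125.13ms (2/7)
18. 1501.564ms @ 24/7 + 125.13ms (2/7)
19. 1626.694ms @ 26/7 + 125.13ms (2/7)
20. 1751.825ms @ 4 + 437.956ms (1)
21. 2189.781ms @ 5 + 164.234ms (3/8)
22. 2354.015ms @ 43/8 + 164.234ms (3/8)
23. 2518.248ms @ 23/4 + 109.489ms (1/4)
24. 2627.737ms @ 6 + 291.971ms (2/3)
25. 2919.708ms @ 20/3 + 291.971ms (2/3)
26. 3211.679ms @ 22/3 + 291.971ms (2/3)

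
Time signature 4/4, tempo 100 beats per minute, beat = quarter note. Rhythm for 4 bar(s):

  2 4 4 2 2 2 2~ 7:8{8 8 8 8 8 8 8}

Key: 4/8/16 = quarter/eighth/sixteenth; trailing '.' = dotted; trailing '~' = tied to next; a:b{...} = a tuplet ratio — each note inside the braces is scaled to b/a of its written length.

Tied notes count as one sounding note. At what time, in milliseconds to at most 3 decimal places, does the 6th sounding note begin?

1. 0.0ms @ 0 + 1200.0ms (2)
2. 1200.0ms @ 2 + 600.0ms (1)
3. 1800.0ms @ 3 + 600.0ms (1)
4. 2400.0ms @ 4 + 1200.0ms (2)
5. 3600.0ms @ 6 + 1200.0ms (2)
6. 4800.0ms @ 8 + 1200.0ms (2)
7. 6000.0ms @ 10 + 1542.857ms (18/7)
8. 7542.857ms @ 88/7 + 342.857ms (4/7)
9. 7885.714ms @ 92/7 + 342.857ms (4/7)
10. 8228.571ms @ 96/7 + 342.857ms (4/7)
11. 8571.429ms @ 100/7 + 342.857ms (4/7)
12. 8914.286ms @ 104/7 + 342.857ms (4/7)
13. 9257.143ms @ 108/7 + 342.857ms (4/7)

note 6 onset = 8b = 4800.0ms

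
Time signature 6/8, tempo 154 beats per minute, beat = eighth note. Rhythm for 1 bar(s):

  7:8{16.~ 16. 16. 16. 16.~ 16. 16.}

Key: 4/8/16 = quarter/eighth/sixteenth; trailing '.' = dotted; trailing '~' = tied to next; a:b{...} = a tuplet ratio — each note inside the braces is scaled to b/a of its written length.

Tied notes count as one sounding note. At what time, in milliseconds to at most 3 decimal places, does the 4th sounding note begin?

note 4 onset = 24/7b = 1335.807ms

1. 0.0ms @ 0 + 667.904ms (12/7)
2. 667.904ms @ 12/7 + 333.952ms (6/7)
3. 1001.855ms @ 18/7 + 333.952ms (6/7)
4. 1335.807ms @ 24/7 + 667.904ms (12/7)
5. 2003.711ms @ 36/7 + 333.952ms (6/7)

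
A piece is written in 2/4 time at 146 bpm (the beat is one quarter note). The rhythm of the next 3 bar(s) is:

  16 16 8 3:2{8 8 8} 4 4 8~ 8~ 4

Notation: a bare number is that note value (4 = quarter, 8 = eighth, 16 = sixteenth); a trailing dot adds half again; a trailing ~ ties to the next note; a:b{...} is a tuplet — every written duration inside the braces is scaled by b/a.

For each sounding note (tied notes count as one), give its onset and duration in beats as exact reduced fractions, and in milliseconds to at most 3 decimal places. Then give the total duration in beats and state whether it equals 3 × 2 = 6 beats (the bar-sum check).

1) 0.0ms=0b +102.74ms=1/4b
2) 102.74ms=1/4b +102.74ms=1/4b
3) 205.479ms=1/2b +205.479ms=1/2b
4) 410.959ms=1b +136.986ms=1/3b
5) 547.945ms=4/3b +136.986ms=1/3b
6) 684.932ms=5/3b +136.986ms=1/3b
7) 821.918ms=2b +410.959ms=1b
8) 1232.877ms=3b +410.959ms=1b
9) 1643.836ms=4b +821.918ms=2b
Σ=6b of 6 (146bpm 2/4) — PASS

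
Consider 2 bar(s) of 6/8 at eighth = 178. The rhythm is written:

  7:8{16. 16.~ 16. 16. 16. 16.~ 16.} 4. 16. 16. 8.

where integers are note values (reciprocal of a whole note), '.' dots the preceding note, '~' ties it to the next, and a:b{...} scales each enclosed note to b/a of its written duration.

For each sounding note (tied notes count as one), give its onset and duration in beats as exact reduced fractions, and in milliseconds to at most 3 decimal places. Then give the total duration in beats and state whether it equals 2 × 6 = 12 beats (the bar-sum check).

1) 0.0ms=0b +288.925ms=6/7b
2) 288.925ms=6/7b +577.849ms=12/7b
3) 866.774ms=18/7b +288.925ms=6/7b
4) 1155.698ms=24/7b +288.925ms=6/7b
5) 1444.623ms=30/7b +577.849ms=12/7b
6) 2022.472ms=6b +1011.236ms=3b
7) 3033.708ms=9b +252.809ms=3/4b
8) 3286.517ms=39/4b +252.809ms=3/4b
9) 3539.326ms=21/2b +505.618ms=3/2b
Σ=12b of 12 (178bpm 6/8) — PASS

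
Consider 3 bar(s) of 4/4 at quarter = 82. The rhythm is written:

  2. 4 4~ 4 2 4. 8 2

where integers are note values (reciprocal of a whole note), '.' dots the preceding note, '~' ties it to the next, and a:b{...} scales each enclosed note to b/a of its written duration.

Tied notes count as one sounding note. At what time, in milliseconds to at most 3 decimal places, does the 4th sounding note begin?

note 4 onset = 6b = 4390.244ms

1. 0.0ms @ 0 + 2195.122ms (3)
2. 2195.122ms @ 3 + 731.707ms (1)
3. 2926.829ms @ 4 + 1463.415ms (2)
4. 4390.244ms @ 6 + 1463.415ms (2)
5. 5853.659ms @ 8 + 1097.561ms (3/2)
6. 6951.22ms @ 19/2 + 365.854ms (1/2)
7. 7317.073ms @ 10 + 1463.415ms (2)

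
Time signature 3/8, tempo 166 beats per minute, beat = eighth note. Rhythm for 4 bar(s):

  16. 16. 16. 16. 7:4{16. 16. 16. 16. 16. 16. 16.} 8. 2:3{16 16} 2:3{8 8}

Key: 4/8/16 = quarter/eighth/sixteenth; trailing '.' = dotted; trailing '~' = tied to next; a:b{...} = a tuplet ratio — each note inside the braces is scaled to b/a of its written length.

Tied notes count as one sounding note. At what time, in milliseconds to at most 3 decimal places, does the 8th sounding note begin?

note 8 onset = 30/7b = 1549.053ms

1. 0.0ms @ 0 + 271.084ms (3/4)
2. 271.084ms @ 3/4 + 271.084ms (3/4)
3. 542.169ms @ 3/2 + 271.084ms (3/4)
4. 813.253ms @ 9/4 + 271.084ms (3/4)
5. 1084.337ms @ 3 + 154.905ms (3/7)
6. 1239.243ms @ 24/7 + 154.905ms (3/7)
7. 1394.148ms @ 27/7 + 154.905ms (3/7)
8. 1549.053ms @ 30/7 + 154.905ms (3/7)
9. 1703.959ms @ 33/7 + 154.905ms (3/7)
10. 1858.864ms @ 36/7 + 154.905ms (3/7)
11. 2013.769ms @ 39/7 + 154.905ms (3/7)
12. 2168.675ms @ 6 + 542.169ms (3/2)
13. 2710.843ms @ 15/2 + 271.084ms (3/4)
14. 2981.928ms @ 33/4 + 271.084ms (3/4)
15. 3253.012ms @ 9 + 542.169ms (3/2)
16. 3795.181ms @ 21/2 + 542.169ms (3/2)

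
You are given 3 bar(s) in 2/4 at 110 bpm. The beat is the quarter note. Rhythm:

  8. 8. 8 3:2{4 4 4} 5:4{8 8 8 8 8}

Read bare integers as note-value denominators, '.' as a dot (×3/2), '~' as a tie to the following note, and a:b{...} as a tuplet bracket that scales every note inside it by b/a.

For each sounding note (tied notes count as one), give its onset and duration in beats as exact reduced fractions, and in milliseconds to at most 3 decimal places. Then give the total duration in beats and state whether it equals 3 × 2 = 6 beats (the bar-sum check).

1) 0.0ms=0b +409.091ms=3/4b
2) 409.091ms=3/4b +409.091ms=3/4b
3) 818.182ms=3/2b +272.727ms=1/2b
4) 1090.909ms=2b +363.636ms=2/3b
5) 1454.545ms=8/3b +363.636ms=2/3b
6) 1818.182ms=10/3b +363.636ms=2/3b
7) 2181.818ms=4b +218.182ms=2/5b
8) 2400.0ms=22/5b +218.182ms=2/5b
9) 2618.182ms=24/5b +218.182ms=2/5b
10) 2836.364ms=26/5b +218.182ms=2/5b
11) 3054.545ms=28/5b +218.182ms=2/5b
Σ=6b of 6 (110bpm 2/4) — PASS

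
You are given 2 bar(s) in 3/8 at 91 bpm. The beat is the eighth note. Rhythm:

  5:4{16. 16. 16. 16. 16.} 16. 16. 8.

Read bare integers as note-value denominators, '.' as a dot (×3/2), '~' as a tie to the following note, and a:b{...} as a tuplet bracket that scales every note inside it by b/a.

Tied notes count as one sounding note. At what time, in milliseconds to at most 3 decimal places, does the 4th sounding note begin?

1. 0.0ms @ 0 + 395.604ms (3/5)
2. 395.604ms @ 3/5 + 395.604ms (3/5)
3. 791.209ms @ 6/5 + 395.604ms (3/5)
4. 1186.813ms @ 9/5 + 395.604ms (3/5)
5. 1582.418ms @ 12/5 + 395.604ms (3/5)
6. 1978.022ms @ 3 + 494.505ms (3/4)
7. 2472.527ms @ 15/4 + 494.505ms (3/4)
8. 2967.033ms @ 9/2 + 989.011ms (3/2)

note 4 onset = 9/5b = 1186.813ms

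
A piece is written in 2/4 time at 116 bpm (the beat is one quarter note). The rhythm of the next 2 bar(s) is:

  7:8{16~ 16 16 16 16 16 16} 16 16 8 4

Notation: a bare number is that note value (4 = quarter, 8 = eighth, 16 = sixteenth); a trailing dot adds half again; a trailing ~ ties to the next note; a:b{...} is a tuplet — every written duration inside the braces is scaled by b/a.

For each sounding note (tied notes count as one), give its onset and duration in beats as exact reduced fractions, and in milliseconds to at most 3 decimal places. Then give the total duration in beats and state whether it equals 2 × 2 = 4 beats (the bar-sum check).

1) 0.0ms=0b +295.567ms=4/7b
2) 295.567ms=4/7b +147.783ms=2/7b
3) 443.35ms=6/7b +147.783ms=2/7b
4) 591.133ms=8/7b +147.783ms=2/7b
5) 738.916ms=10/7b +147.783ms=2/7b
6) 886.7ms=12/7b +147.783ms=2/7b
7) 1034.483ms=2b +129.31ms=1/4b
8) 1163.793ms=9/4b +129.31ms=1/4b
9) 1293.103ms=5/2b +258.621ms=1/2b
10) 1551.724ms=3b +517.241ms=1b
Σ=4b of 4 (116bpm 2/4) — PASS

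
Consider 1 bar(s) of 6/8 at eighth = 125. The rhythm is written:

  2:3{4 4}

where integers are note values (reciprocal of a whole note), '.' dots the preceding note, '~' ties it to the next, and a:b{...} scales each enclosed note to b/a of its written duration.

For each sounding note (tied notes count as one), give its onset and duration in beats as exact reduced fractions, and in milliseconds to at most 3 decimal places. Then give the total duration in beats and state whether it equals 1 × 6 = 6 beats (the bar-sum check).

1) 0.0ms=0b +1440.0ms=3b
2) 1440.0ms=3b +1440.0ms=3b
Σ=6b of 6 (125bpm 6/8) — PASS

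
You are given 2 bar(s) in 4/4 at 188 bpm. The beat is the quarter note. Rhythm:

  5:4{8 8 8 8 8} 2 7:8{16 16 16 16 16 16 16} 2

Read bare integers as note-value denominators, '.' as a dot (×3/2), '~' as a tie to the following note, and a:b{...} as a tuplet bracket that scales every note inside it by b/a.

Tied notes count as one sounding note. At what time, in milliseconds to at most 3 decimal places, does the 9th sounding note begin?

1. 0.0ms @ 0 + 127.66ms (2/5)
2. 127.66ms @ 2/5 + 127.66ms (2/5)
3. 255.319ms @ 4/5 + 127.66ms (2/5)
4. 382.979ms @ 6/5 + 127.66ms (2/5)
5. 510.638ms @ 8/5 + 127.66ms (2/5)
6. 638.298ms @ 2 + 638.298ms (2)
7. 1276.596ms @ 4 + 91.185ms (2/7)
8. 1367.781ms @ 30/7 + 91.185ms (2/7)
9. 1458.967ms @ 32/7 + 91.185ms (2/7)
10. 1550.152ms @ 34/7 + 91.185ms (2/7)
11. 1641.337ms @ 36/7 + 91.185ms (2/7)
12. 1732.523ms @ 38/7 + 91.185ms (2/7)
13. 1823.708ms @ 40/7 + 91.185ms (2/7)
14. 1914.894ms @ 6 + 638.298ms (2)

note 9 onset = 32/7b = 1458.967ms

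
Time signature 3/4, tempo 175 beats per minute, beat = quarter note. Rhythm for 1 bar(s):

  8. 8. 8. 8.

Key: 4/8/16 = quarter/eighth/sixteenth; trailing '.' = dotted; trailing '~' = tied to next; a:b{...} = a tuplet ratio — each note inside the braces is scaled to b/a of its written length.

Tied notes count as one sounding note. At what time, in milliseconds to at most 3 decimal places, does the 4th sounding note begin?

1. 0.0ms @ 0 + 257.143ms (3/4)
2. 257.143ms @ 3/4 + 257.143ms (3/4)
3. 514.286ms @ 3/2 + 257.143ms (3/4)
4. 771.429ms @ 9/4 + 257.143ms (3/4)

note 4 onset = 9/4b = 771.429ms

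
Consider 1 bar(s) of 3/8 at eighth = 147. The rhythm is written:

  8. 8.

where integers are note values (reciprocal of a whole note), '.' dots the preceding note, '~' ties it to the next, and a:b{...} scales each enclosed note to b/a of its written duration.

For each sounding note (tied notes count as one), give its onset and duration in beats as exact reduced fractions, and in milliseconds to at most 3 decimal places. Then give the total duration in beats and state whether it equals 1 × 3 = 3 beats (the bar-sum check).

1) 0.0ms=0b +612.245ms=3/2b
2) 612.245ms=3/2b +612.245ms=3/2b
Σ=3b of 3 (147bpm 3/8) — PASS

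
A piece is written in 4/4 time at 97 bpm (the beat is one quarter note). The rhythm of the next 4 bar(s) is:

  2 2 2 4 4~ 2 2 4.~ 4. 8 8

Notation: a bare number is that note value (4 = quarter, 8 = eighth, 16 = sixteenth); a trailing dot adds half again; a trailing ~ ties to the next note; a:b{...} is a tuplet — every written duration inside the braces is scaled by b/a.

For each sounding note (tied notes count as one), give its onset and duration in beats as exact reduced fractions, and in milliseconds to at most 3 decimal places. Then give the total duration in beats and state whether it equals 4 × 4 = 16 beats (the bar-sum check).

1) 0.0ms=0b +1237.113ms=2b
2) 1237.113ms=2b +1237.113ms=2b
3) 2474.227ms=4b +1237.113ms=2b
4) 3711.34ms=6b +618.557ms=1b
5) 4329.897ms=7b +1855.67ms=3b
6) 6185.567ms=10b +1237.113ms=2b
7) 7422.68ms=12b +1855.67ms=3b
8) 9278.351ms=15b +309.278ms=1/2b
9) 9587.629ms=31/2b +309.278ms=1/2b
Σ=16b of 16 (97bpm 4/4) — PASS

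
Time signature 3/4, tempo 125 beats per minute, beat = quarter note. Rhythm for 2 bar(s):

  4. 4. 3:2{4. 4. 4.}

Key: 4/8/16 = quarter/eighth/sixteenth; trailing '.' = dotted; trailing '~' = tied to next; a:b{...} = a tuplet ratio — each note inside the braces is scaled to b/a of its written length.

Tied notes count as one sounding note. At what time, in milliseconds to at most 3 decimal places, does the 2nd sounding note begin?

1. 0.0ms @ 0 + 720.0ms (3/2)
2. 720.0ms @ 3/2 + 720.0ms (3/2)
3. 1440.0ms @ 3 + 480.0ms (1)
4. 1920.0ms @ 4 + 480.0ms (1)
5. 2400.0ms @ 5 + 480.0ms (1)

note 2 onset = 3/2b = 720.0ms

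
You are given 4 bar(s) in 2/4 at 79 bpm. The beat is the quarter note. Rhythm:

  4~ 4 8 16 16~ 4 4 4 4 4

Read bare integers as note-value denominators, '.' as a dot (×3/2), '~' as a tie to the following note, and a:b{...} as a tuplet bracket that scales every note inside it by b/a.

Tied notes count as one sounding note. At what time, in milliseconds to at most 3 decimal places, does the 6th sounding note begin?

1. 0.0ms @ 0 + 1518.987ms (2)
2. 1518.987ms @ 2 + 379.747ms (1/2)
3. 1898.734ms @ 5/2 + 189.873ms (1/4)
4. 2088.608ms @ 11/4 + 949.367ms (5/4)
5. 3037.975ms @ 4 + 759.494ms (1)
6. 3797.468ms @ 5 + 759.494ms (1)
7. 4556.962ms @ 6 + 759.494ms (1)
8. 5316.456ms @ 7 + 759.494ms (1)

note 6 onset = 5b = 3797.468ms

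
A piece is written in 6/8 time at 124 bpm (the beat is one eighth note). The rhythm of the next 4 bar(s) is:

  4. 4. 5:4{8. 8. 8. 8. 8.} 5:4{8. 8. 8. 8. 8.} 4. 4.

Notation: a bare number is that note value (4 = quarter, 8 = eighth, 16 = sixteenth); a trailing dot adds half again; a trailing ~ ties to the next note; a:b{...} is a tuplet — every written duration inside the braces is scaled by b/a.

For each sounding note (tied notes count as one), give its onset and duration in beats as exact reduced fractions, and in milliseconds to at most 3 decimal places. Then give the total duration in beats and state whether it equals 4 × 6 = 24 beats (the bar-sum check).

1) 0.0ms=0b +1451.613ms=3b
2) 1451.613ms=3b +1451.613ms=3b
3) 2903.226ms=6b +580.645ms=6/5b
4) 3483.871ms=36/5b +580.645ms=6/5b
5) 4064.516ms=42/5b +580.645ms=6/5b
6) 4645.161ms=48/5b +580.645ms=6/5b
7) 5225.806ms=54/5b +580.645ms=6/5b
8) 5806.452ms=12b +580.645ms=6/5b
9) 6387.097ms=66/5b +580.645ms=6/5b
10) 6967.742ms=72/5b +580.645ms=6/5b
11) 7548.387ms=78/5b +580.645ms=6/5b
12) 8129.032ms=84/5b +580.645ms=6/5b
13) 8709.677ms=18b +1451.613ms=3b
14) 10161.29ms=21b +1451.613ms=3b
Σ=24b of 24 (124bpm 6/8) — PASS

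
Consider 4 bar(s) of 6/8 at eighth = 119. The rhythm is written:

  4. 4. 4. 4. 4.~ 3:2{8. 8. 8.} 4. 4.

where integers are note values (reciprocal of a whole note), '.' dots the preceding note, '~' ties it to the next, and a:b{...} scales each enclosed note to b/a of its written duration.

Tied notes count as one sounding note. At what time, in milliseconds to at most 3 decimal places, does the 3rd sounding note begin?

note 3 onset = 6b = 3025.21ms

1. 0.0ms @ 0 + 1512.605ms (3)
2. 1512.605ms @ 3 + 1512.605ms (3)
3. 3025.21ms @ 6 + 1512.605ms (3)
4. 4537.815ms @ 9 + 1512.605ms (3)
5. 6050.42ms @ 12 + 2016.807ms (4)
6. 8067.227ms @ 16 + 504.202ms (1)
7. 8571.429ms @ 17 + 504.202ms (1)
8. 9075.63ms @ 18 + 1512.605ms (3)
9. 10588.235ms @ 21 + 1512.605ms (3)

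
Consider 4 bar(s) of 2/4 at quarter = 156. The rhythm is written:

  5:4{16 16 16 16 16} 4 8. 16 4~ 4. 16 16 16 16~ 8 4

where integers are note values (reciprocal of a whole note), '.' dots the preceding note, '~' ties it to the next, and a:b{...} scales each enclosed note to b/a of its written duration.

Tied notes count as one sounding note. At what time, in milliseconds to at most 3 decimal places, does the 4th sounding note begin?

note 4 onset = 3/5b = 230.769ms

1. 0.0ms @ 0 + 76.923ms (1/5)
2. 76.923ms @ 1/5 + 76.923ms (1/5)
3. 153.846ms @ 2/5 + 76.923ms (1/5)
4. 230.769ms @ 3/5 + 76.923ms (1/5)
5. 307.692ms @ 4/5 + 76.923ms (1/5)
6. 384.615ms @ 1 + 384.615ms (1)
7. 769.231ms @ 2 + 288.462ms (3/4)
8. 1057.692ms @ 11/4 + 96.154ms (1/4)
9. 1153.846ms @ 3 + 961.538ms (5/2)
10. 2115.385ms @ 11/2 + 96.154ms (1/4)
11. 2211.538ms @ 23/4 + 96.154ms (1/4)
12. 2307.692ms @ 6 + 96.154ms (1/4)
13. 2403.846ms @ 25/4 + 288.462ms (3/4)
14. 2692.308ms @ 7 + 384.615ms (1)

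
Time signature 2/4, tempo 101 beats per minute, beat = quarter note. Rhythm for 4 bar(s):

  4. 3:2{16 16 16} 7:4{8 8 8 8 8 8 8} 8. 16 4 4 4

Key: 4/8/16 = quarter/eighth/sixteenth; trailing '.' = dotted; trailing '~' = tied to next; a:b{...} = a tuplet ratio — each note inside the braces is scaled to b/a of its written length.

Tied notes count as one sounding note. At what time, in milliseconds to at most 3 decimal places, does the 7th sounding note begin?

note 7 onset = 18/7b = 1527.581ms

1. 0.0ms @ 0 + 891.089ms (3/2)
2. 891.089ms @ 3/2 + 99.01ms (1/6)
3. 990.099ms @ 5/3 + 99.01ms (1/6)
4. 1089.109ms @ 11/6 + 99.01ms (1/6)
5. 1188.119ms @ 2 + 169.731ms (2/7)
6. 1357.85ms @ 16/7 + 169.731ms (2/7)
7. 1527.581ms @ 18/7 + 169.731ms (2/7)
8. 1697.313ms @ 20/7 + 169.731ms (2/7)
9. 1867.044ms @ 22/7 + 169.731ms (2/7)
10. 2036.775ms @ 24/7 + 169.731ms (2/7)
11. 2206.506ms @ 26/7 + 169.731ms (2/7)
12. 2376.238ms @ 4 + 445.545ms (3/4)
13. 2821.782ms @ 19/4 + 148.515ms (1/4)
14. 2970.297ms @ 5 + 594.059ms (1)
15. 3564.356ms @ 6 + 594.059ms (1)
16. 4158.416ms @ 7 + 594.059ms (1)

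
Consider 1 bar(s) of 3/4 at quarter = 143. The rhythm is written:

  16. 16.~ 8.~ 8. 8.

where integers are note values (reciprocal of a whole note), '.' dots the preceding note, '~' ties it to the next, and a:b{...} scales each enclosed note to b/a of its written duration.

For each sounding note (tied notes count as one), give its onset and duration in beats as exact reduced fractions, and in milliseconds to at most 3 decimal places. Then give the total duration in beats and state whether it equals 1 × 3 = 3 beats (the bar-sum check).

1) 0.0ms=0b +157.343ms=3/8b
2) 157.343ms=3/8b +786.713ms=15/8b
3) 944.056ms=9/4b +314.685ms=3/4b
Σ=3b of 3 (143bpm 3/4) — PASS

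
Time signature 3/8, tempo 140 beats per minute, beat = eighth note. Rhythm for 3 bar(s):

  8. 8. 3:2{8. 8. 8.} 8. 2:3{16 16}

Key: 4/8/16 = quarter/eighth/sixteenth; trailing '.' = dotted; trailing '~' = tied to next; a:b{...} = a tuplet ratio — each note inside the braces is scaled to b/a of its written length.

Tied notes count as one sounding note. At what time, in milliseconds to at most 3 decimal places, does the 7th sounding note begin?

1. 0.0ms @ 0 + 642.857ms (3/2)
2. 642.857ms @ 3/2 + 642.857ms (3/2)
3. 1285.714ms @ 3 + 428.571ms (1)
4. 1714.286ms @ 4 + 428.571ms (1)
5. 2142.857ms @ 5 + 428.571ms (1)
6. 2571.429ms @ 6 + 642.857ms (3/2)
7. 3214.286ms @ 15/2 + 321.429ms (3/4)
8. 3535.714ms @ 33/4 + 321.429ms (3/4)

note 7 onset = 15/2b = 3214.286ms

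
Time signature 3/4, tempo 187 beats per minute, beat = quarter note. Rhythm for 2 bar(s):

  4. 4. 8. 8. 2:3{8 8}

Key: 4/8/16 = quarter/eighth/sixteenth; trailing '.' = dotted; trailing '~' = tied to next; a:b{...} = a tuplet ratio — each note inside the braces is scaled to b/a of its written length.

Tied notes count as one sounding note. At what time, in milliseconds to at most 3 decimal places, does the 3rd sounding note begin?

1. 0.0ms @ 0 + 481.283ms (3/2)
2. 481.283ms @ 3/2 + 481.283ms (3/2)
3. 962.567ms @ 3 + 240.642ms (3/4)
4. 1203.209ms @ 15/4 + 240.642ms (3/4)
5. 1443.85ms @ 9/2 + 240.642ms (3/4)
6. 1684.492ms @ 21/4 + 240.642ms (3/4)

note 3 onset = 3b = 962.567ms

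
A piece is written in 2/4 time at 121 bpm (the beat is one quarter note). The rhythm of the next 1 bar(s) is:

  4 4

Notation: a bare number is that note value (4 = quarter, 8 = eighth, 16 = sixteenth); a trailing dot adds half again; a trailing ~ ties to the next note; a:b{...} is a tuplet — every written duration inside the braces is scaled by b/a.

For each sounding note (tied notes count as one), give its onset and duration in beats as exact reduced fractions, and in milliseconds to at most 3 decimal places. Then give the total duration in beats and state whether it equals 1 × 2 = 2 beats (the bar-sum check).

1) 0.0ms=0b +495.868ms=1b
2) 495.868ms=1b +495.868ms=1b
Σ=2b of 2 (121bpm 2/4) — PASS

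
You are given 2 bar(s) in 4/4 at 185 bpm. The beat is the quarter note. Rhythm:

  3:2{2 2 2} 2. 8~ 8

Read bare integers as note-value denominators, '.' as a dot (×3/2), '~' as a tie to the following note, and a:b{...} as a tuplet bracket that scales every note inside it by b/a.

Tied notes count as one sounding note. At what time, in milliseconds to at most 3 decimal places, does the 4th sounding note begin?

1. 0.0ms @ 0 + 432.432ms (4/3)
2. 432.432ms @ 4/3 + 432.432ms (4/3)
3. 864.865ms @ 8/3 + 432.432ms (4/3)
4. 1297.297ms @ 4 + 972.973ms (3)
5. 2270.27ms @ 7 + 324.324ms (1)

note 4 onset = 4b = 1297.297ms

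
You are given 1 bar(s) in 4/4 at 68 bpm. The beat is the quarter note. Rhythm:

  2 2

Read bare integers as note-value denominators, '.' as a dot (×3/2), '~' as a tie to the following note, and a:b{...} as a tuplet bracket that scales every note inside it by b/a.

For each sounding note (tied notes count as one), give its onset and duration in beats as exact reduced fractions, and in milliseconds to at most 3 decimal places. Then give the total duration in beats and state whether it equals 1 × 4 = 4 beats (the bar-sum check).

1) 0.0ms=0b +1764.706ms=2b
2) 1764.706ms=2b +1764.706ms=2b
Σ=4b of 4 (68bpm 4/4) — PASS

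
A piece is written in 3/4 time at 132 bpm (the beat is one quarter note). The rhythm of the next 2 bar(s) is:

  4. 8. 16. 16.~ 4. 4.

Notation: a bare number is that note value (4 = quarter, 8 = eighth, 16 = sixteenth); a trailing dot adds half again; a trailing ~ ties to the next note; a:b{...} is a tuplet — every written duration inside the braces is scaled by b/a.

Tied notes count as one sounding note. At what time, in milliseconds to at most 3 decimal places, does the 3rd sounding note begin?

1. 0.0ms @ 0 + 681.818ms (3/2)
2. 681.818ms @ 3/2 + 340.909ms (3/4)
3. 1022.727ms @ 9/4 + 170.455ms (3/8)
4. 1193.182ms @ 21/8 + 852.273ms (15/8)
5. 2045.455ms @ 9/2 + 681.818ms (3/2)

note 3 onset = 9/4b = 1022.727ms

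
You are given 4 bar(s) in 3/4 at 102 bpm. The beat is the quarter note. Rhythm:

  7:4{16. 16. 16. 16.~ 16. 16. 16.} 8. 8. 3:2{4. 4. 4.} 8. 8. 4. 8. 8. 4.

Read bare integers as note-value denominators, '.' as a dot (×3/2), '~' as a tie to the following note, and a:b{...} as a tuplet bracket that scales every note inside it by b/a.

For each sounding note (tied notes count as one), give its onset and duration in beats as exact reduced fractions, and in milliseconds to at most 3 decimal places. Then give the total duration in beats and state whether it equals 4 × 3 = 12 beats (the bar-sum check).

1) 0.0ms=0b +126.05ms=3/14b
2) 126.05ms=3/14b +126.05ms=3/14b
3) 252.101ms=3/7b +126.05ms=3/14b
4) 378.151ms=9/14b +252.101ms=3/7b
5) 630.252ms=15/14b +126.05ms=3/14b
6) 756.303ms=9/7b +126.05ms=3/14b
7) 882.353ms=3/2b +441.176ms=3/4b
8) 1323.529ms=9/4b +441.176ms=3/4b
9) 1764.706ms=3b +588.235ms=1b
10) 2352.941ms=4b +588.235ms=1b
11) 2941.176ms=5b +588.235ms=1b
12) 3529.412ms=6b +441.176ms=3/4b
13) 3970.588ms=27/4b +441.176ms=3/4b
14) 4411.765ms=15/2b +882.353ms=3/2b
15) 5294.118ms=9b +441.176ms=3/4b
16) 5735.294ms=39/4b +441.176ms=3/4b
17) 6176.471ms=21/2b +882.353ms=3/2b
Σ=12b of 12 (102bpm 3/4) — PASS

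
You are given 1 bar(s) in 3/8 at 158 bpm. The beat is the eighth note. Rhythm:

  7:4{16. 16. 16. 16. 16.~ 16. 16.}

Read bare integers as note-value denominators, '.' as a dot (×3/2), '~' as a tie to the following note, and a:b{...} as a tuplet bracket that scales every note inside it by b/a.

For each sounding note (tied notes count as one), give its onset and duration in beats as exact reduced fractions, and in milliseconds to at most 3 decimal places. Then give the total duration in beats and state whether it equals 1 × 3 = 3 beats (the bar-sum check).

1) 0.0ms=0b +162.749ms=3/7b
2) 162.749ms=3/7b +162.749ms=3/7b
3) 325.497ms=6/7b +162.749ms=3/7b
4) 488.246ms=9/7b +162.749ms=3/7b
5) 650.995ms=12/7b +325.497ms=6/7b
6) 976.492ms=18/7b +162.749ms=3/7b
Σ=3b of 3 (158bpm 3/8) — PASS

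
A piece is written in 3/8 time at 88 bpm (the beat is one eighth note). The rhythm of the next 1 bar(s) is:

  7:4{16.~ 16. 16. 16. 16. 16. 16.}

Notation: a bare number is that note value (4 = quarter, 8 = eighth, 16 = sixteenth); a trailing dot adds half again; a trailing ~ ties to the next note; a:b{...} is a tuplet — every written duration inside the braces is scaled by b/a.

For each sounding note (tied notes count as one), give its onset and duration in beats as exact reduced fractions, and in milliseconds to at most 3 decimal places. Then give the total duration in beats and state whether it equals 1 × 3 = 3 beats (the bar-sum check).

1) 0.0ms=0b +584.416ms=6/7b
2) 584.416ms=6/7b +292.208ms=3/7b
3) 876.623ms=9/7b +292.208ms=3/7b
4) 1168.831ms=12/7b +292.208ms=3/7b
5) 1461.039ms=15/7b +292.208ms=3/7b
6) 1753.247ms=18/7b +292.208ms=3/7b
Σ=3b of 3 (88bpm 3/8) — PASS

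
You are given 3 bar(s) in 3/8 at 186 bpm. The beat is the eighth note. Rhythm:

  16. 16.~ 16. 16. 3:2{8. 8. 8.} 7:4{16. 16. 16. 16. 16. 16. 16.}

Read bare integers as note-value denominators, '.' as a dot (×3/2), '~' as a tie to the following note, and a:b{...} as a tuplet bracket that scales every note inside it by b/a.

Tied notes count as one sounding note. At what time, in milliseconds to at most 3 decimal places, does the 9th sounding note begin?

1. 0.0ms @ 0 + 241.935ms (3/4)
2. 241.935ms @ 3/4 + 483.871ms (3/2)
3. 725.806ms @ 9/4 + 241.935ms (3/4)
4. 967.742ms @ 3 + 322.581ms (1)
5. 1290.323ms @ 4 + 322.581ms (1)
6. 1612.903ms @ 5 + 322.581ms (1)
7. 1935.484ms @ 6 + 138.249ms (3/7)
8. 2073.733ms @ 45/7 + 138.249ms (3/7)
9. 2211.982ms @ 48/7 + 138.249ms (3/7)
10. 2350.23ms @ 51/7 + 138.249ms (3/7)
11. 2488.479ms @ 54/7 + 138.249ms (3/7)
12. 2626.728ms @ 57/7 + 138.249ms (3/7)
13. 2764.977ms @ 60/7 + 138.249ms (3/7)

note 9 onset = 48/7b = 2211.982ms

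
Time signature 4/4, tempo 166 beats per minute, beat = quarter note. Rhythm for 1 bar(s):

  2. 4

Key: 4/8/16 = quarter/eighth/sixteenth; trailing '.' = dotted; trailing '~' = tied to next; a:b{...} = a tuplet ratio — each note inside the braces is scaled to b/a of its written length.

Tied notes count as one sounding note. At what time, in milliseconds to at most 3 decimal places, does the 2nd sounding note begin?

note 2 onset = 3b = 1084.337ms

1. 0.0ms @ 0 + 1084.337ms (3)
2. 1084.337ms @ 3 + 361.446ms (1)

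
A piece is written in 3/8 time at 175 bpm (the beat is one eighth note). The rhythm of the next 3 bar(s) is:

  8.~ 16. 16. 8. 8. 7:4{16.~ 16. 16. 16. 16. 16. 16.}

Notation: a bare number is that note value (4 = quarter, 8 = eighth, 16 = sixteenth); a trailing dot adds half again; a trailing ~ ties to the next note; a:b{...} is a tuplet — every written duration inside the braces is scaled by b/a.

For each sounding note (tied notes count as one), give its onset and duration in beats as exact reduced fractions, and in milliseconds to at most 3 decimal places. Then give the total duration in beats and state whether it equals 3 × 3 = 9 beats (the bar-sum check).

1) 0.0ms=0b +771.429ms=9/4b
2) 771.429ms=9/4b +257.143ms=3/4b
3) 1028.571ms=3b +514.286ms=3/2b
4) 1542.857ms=9/2b +514.286ms=3/2b
5) 2057.143ms=6b +293.878ms=6/7b
6) 2351.02ms=48/7b +146.939ms=3/7b
7) 2497.959ms=51/7b +146.939ms=3/7b
8) 2644.898ms=54/7b +146.939ms=3/7b
9) 2791.837ms=57/7b +146.939ms=3/7b
10) 2938.776ms=60/7b +146.939ms=3/7b
Σ=9b of 9 (175bpm 3/8) — PASS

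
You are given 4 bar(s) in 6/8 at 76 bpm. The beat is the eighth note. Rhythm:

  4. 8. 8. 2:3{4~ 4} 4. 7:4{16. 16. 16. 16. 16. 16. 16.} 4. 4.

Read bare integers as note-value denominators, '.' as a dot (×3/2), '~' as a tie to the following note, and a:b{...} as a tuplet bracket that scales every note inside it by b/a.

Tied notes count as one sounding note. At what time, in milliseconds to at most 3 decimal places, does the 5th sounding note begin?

1. 0.0ms @ 0 + 2368.421ms (3)
2. 2368.421ms @ 3 + 1184.211ms (3/2)
3. 3552.632ms @ 9/2 + 1184.211ms (3/2)
4. 4736.842ms @ 6 + 4736.842ms (6)
5. 9473.684ms @ 12 + 2368.421ms (3)
6. 11842.105ms @ 15 + 338.346ms (3/7)
7. 12180.451ms @ 108/7 + 338.346ms (3/7)
8. 12518.797ms @ 111/7 + 338.346ms (3/7)
9. 12857.143ms @ 114/7 + 338.346ms (3/7)
10. 13195.489ms @ 117/7 + 338.346ms (3/7)
11. 13533.835ms @ 120/7 + 338.346ms (3/7)
12. 13872.18ms @ 123/7 + 338.346ms (3/7)
13. 14210.526ms @ 18 + 2368.421ms (3)
14. 16578.947ms @ 21 + 2368.421ms (3)

note 5 onset = 12b = 9473.684ms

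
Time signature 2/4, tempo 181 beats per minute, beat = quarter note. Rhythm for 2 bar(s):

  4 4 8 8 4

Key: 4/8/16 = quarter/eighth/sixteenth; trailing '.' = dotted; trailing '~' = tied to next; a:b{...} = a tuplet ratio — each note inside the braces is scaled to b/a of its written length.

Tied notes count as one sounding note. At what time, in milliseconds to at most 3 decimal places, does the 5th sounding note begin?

1. 0.0ms @ 0 + 331.492ms (1)
2. 331.492ms @ 1 + 331.492ms (1)
3. 662.983ms @ 2 + 165.746ms (1/2)
4. 828.729ms @ 5/2 + 165.746ms (1/2)
5. 994.475ms @ 3 + 331.492ms (1)

note 5 onset = 3b = 994.475ms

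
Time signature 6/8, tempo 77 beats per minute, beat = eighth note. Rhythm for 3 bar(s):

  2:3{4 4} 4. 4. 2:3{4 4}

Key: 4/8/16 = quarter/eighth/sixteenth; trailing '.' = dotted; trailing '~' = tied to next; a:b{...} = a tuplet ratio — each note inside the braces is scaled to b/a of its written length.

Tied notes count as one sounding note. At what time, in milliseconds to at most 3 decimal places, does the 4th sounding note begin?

1. 0.0ms @ 0 + 2337.662ms (3)
2. 2337.662ms @ 3 + 2337.662ms (3)
3. 4675.325ms @ 6 + 2337.662ms (3)
4. 7012.987ms @ 9 + 2337.662ms (3)
5. 9350.649ms @ 12 + 2337.662ms (3)
6. 11688.312ms @ 15 + 2337.662ms (3)

note 4 onset = 9b = 7012.987ms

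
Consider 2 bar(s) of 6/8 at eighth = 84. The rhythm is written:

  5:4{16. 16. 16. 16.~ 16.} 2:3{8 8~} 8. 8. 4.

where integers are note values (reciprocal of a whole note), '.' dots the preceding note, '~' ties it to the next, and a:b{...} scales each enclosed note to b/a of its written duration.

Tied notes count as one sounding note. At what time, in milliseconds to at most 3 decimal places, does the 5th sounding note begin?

note 5 onset = 3b = 2142.857ms

1. 0.0ms @ 0 + 428.571ms (3/5)
2. 428.571ms @ 3/5 + 428.571ms (3/5)
3. 857.143ms @ 6/5 + 428.571ms (3/5)
4. 1285.714ms @ 9/5 + 857.143ms (6/5)
5. 2142.857ms @ 3 + 1071.429ms (3/2)
6. 3214.286ms @ 9/2 + 2142.857ms (3)
7. 5357.143ms @ 15/2 + 1071.429ms (3/2)
8. 6428.571ms @ 9 + 2142.857ms (3)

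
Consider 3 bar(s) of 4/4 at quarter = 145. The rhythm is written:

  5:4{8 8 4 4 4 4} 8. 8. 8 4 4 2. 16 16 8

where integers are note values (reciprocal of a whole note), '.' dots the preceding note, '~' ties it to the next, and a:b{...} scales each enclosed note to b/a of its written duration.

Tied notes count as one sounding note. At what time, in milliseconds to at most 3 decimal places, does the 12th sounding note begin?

1. 0.0ms @ 0 + 165.517ms (2/5)
2. 165.517ms @ 2/5 + 165.517ms (2/5)
3. 331.034ms @ 4/5 + 331.034ms (4/5)
4. 662.069ms @ 8/5 + 331.034ms (4/5)
5. 993.103ms @ 12/5 + 331.034ms (4/5)
6. 1324.138ms @ 16/5 + 331.034ms (4/5)
7. 1655.172ms @ 4 + 310.345ms (3/4)
8. 1965.517ms @ 19/4 + 310.345ms (3/4)
9. 2275.862ms @ 11/2 + 206.897ms (1/2)
10. 2482.759ms @ 6 + 413.793ms (1)
11. 2896.552ms @ 7 + 413.793ms (1)
12. 3310.345ms @ 8 + 1241.379ms (3)
13. 4551.724ms @ 11 + 103.448ms (1/4)
14. 4655.172ms @ 45/4 + 103.448ms (1/4)
15. 4758.621ms @ 23/2 + 206.897ms (1/2)

note 12 onset = 8b = 3310.345ms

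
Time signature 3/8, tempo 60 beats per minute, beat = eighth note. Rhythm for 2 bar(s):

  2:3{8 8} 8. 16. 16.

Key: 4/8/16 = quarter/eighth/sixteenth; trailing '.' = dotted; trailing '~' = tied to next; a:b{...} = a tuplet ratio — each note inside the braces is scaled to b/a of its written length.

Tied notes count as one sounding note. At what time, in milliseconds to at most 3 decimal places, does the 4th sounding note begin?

1. 0.0ms @ 0 + 1500.0ms (3/2)
2. 1500.0ms @ 3/2 + 1500.0ms (3/2)
3. 3000.0ms @ 3 + 1500.0ms (3/2)
4. 4500.0ms @ 9/2 + 750.0ms (3/4)
5. 5250.0ms @ 21/4 + 750.0ms (3/4)

note 4 onset = 9/2b = 4500.0ms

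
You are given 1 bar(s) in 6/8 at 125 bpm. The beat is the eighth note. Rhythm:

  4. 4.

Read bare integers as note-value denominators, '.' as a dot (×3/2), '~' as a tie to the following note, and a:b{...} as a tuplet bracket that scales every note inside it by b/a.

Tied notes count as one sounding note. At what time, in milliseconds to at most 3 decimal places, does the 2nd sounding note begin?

note 2 onset = 3b = 1440.0ms

1. 0.0ms @ 0 + 1440.0ms (3)
2. 1440.0ms @ 3 + 1440.0ms (3)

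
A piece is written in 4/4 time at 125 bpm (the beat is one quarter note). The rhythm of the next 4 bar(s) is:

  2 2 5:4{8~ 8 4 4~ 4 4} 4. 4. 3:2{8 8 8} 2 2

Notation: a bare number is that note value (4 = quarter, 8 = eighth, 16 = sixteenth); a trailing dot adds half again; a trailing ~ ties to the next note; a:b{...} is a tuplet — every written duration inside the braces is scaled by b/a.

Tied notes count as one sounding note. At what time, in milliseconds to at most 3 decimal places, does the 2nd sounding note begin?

note 2 onset = 2b = 960.0ms

1. 0.0ms @ 0 + 960.0ms (2)
2. 960.0ms @ 2 + 960.0ms (2)
3. 1920.0ms @ 4 + 384.0ms (4/5)
4. 2304.0ms @ 24/5 + 384.0ms (4/5)
5. 2688.0ms @ 28/5 + 768.0ms (8/5)
6. 3456.0ms @ 36/5 + 384.0ms (4/5)
7. 3840.0ms @ 8 + 720.0ms (3/2)
8. 4560.0ms @ 19/2 + 720.0ms (3/2)
9. 5280.0ms @ 11 + 160.0ms (1/3)
10. 5440.0ms @ 34/3 + 160.0ms (1/3)
11. 5600.0ms @ 35/3 + 160.0ms (1/3)
12. 5760.0ms @ 12 + 960.0ms (2)
13. 6720.0ms @ 14 + 960.0ms (2)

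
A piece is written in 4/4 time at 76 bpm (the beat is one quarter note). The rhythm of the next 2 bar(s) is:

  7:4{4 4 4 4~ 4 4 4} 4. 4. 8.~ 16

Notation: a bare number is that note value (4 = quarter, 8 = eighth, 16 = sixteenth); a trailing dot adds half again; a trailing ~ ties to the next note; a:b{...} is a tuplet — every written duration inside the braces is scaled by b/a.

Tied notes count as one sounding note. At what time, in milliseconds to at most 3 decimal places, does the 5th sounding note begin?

1. 0.0ms @ 0 + 451.128ms (4/7)
2. 451.128ms @ 4/7 + 451.128ms (4/7)
3. 902.256ms @ 8/7 + 451.128ms (4/7)
4. 1353.383ms @ 12/7 + 902.256ms (8/7)
5. 2255.639ms @ 20/7 + 451.128ms (4/7)
6. 2706.767ms @ 24/7 + 451.128ms (4/7)
7. 3157.895ms @ 4 + 1184.211ms (3/2)
8. 4342.105ms @ 11/2 + 1184.211ms (3/2)
9. 5526.316ms @ 7 + 789.474ms (1)

note 5 onset = 20/7b = 2255.639ms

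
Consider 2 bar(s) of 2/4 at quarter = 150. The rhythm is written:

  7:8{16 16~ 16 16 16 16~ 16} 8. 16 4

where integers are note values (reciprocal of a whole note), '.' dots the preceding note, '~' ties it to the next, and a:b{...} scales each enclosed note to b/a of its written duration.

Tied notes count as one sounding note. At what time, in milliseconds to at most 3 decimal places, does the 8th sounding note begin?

note 8 onset = 3b = 1200.0ms

1. 0.0ms @ 0 + 114.286ms (2/7)
2. 114.286ms @ 2/7 + 228.571ms (4/7)
3. 342.857ms @ 6/7 + 114.286ms (2/7)
4. 457.143ms @ 8/7 + 114.286ms (2/7)
5. 571.429ms @ 10/7 + 228.571ms (4/7)
6. 800.0ms @ 2 + 300.0ms (3/4)
7. 1100.0ms @ 11/4 + 100.0ms (1/4)
8. 1200.0ms @ 3 + 400.0ms (1)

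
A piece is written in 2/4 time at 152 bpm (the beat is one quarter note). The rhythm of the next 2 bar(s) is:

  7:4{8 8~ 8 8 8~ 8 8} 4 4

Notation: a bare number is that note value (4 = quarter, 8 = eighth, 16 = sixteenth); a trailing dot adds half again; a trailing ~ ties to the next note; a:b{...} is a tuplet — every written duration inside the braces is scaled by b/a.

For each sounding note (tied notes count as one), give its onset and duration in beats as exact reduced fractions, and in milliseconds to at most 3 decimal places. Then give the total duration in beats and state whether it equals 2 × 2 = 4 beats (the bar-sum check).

1) 0.0ms=0b +112.782ms=2/7b
2) 112.782ms=2/7b +225.564ms=4/7b
3) 338.346ms=6/7b +112.782ms=2/7b
4) 451.128ms=8/7b +225.564ms=4/7b
5) 676.692ms=12/7b +112.782ms=2/7b
6) 789.474ms=2b +394.737ms=1b
7) 1184.211ms=3b +394.737ms=1b
Σ=4b of 4 (152bpm 2/4) — PASS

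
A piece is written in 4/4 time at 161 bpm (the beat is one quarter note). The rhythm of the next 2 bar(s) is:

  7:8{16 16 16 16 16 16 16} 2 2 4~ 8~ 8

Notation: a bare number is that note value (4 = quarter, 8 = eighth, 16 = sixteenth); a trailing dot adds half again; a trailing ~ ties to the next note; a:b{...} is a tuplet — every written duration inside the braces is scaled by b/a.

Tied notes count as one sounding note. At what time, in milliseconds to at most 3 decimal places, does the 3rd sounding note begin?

note 3 onset = 4/7b = 212.955ms

1. 0.0ms @ 0 + 106.477ms (2/7)
2. 106.477ms @ 2/7 + 106.477ms (2/7)
3. 212.955ms @ 4/7 + 106.477ms (2/7)
4. 319.432ms @ 6/7 + 106.477ms (2/7)
5. 425.909ms @ 8/7 + 106.477ms (2/7)
6. 532.387ms @ 10/7 + 106.477ms (2/7)
7. 638.864ms @ 12/7 + 106.477ms (2/7)
8. 745.342ms @ 2 + 745.342ms (2)
9. 1490.683ms @ 4 + 745.342ms (2)
10. 2236.025ms @ 6 + 745.342ms (2)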